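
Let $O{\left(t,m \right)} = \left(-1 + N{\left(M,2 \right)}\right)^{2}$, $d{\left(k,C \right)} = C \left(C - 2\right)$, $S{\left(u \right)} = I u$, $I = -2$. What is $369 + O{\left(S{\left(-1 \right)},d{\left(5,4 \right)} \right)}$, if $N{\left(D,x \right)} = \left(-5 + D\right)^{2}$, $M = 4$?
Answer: $369$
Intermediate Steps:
$S{\left(u \right)} = - 2 u$
$d{\left(k,C \right)} = C \left(-2 + C\right)$
$O{\left(t,m \right)} = 0$ ($O{\left(t,m \right)} = \left(-1 + \left(-5 + 4\right)^{2}\right)^{2} = \left(-1 + \left(-1\right)^{2}\right)^{2} = \left(-1 + 1\right)^{2} = 0^{2} = 0$)
$369 + O{\left(S{\left(-1 \right)},d{\left(5,4 \right)} \right)} = 369 + 0 = 369$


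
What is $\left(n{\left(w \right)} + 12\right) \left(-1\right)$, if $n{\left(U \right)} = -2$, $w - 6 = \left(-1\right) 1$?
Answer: $-10$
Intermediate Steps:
$w = 5$ ($w = 6 - 1 = 5$)
$\left(n{\left(w \right)} + 12\right) \left(-1\right) = \left(-2 + 12\right) \left(-1\right) = 10 \left(-1\right) = -10$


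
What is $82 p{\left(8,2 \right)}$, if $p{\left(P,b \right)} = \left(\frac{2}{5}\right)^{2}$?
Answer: $\frac{328}{25} \approx 13.12$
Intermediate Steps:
$p{\left(P,b \right)} = \frac{4}{25}$ ($p{\left(P,b \right)} = \left(2 \cdot \frac{1}{5}\right)^{2} = \left(\frac{2}{5}\right)^{2} = \frac{4}{25}$)
$82 p{\left(8,2 \right)} = 82 \cdot \frac{4}{25} = \frac{328}{25}$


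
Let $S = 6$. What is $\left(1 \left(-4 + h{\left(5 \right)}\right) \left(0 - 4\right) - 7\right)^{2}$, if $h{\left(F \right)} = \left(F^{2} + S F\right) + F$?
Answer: $53361$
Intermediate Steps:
$h{\left(F \right)} = F^{2} + 7 F$ ($h{\left(F \right)} = \left(F^{2} + 6 F\right) + F = F^{2} + 7 F$)
$\left(1 \left(-4 + h{\left(5 \right)}\right) \left(0 - 4\right) - 7\right)^{2} = \left(1 \left(-4 + 5 \left(7 + 5\right)\right) \left(0 - 4\right) - 7\right)^{2} = \left(1 \left(-4 + 5 \cdot 12\right) \left(-4\right) - 7\right)^{2} = \left(1 \left(-4 + 60\right) \left(-4\right) - 7\right)^{2} = \left(1 \cdot 56 \left(-4\right) - 7\right)^{2} = \left(1 \left(-224\right) - 7\right)^{2} = \left(-224 - 7\right)^{2} = \left(-231\right)^{2} = 53361$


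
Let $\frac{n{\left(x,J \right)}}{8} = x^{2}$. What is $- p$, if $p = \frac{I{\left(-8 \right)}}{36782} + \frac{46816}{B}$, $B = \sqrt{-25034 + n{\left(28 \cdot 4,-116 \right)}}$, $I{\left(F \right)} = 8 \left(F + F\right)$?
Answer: $\frac{64}{18391} - \frac{23408 \sqrt{75318}}{37659} \approx -170.58$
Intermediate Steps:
$n{\left(x,J \right)} = 8 x^{2}$
$I{\left(F \right)} = 16 F$ ($I{\left(F \right)} = 8 \cdot 2 F = 16 F$)
$B = \sqrt{75318}$ ($B = \sqrt{-25034 + 8 \left(28 \cdot 4\right)^{2}} = \sqrt{-25034 + 8 \cdot 112^{2}} = \sqrt{-25034 + 8 \cdot 12544} = \sqrt{-25034 + 100352} = \sqrt{75318} \approx 274.44$)
$p = - \frac{64}{18391} + \frac{23408 \sqrt{75318}}{37659}$ ($p = \frac{16 \left(-8\right)}{36782} + \frac{46816}{\sqrt{75318}} = \left(-128\right) \frac{1}{36782} + 46816 \frac{\sqrt{75318}}{75318} = - \frac{64}{18391} + \frac{23408 \sqrt{75318}}{37659} \approx 170.58$)
$- p = - (- \frac{64}{18391} + \frac{23408 \sqrt{75318}}{37659}) = \frac{64}{18391} - \frac{23408 \sqrt{75318}}{37659}$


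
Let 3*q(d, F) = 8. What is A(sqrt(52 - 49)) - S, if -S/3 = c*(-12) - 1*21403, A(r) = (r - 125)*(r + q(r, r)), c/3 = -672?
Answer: 24110/3 - 367*sqrt(3)/3 ≈ 7824.8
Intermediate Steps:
c = -2016 (c = 3*(-672) = -2016)
q(d, F) = 8/3 (q(d, F) = (1/3)*8 = 8/3)
A(r) = (-125 + r)*(8/3 + r) (A(r) = (r - 125)*(r + 8/3) = (-125 + r)*(8/3 + r))
S = -8367 (S = -3*(-2016*(-12) - 1*21403) = -3*(24192 - 21403) = -3*2789 = -8367)
A(sqrt(52 - 49)) - S = (-1000/3 + (sqrt(52 - 49))**2 - 367*sqrt(52 - 49)/3) - 1*(-8367) = (-1000/3 + (sqrt(3))**2 - 367*sqrt(3)/3) + 8367 = (-1000/3 + 3 - 367*sqrt(3)/3) + 8367 = (-991/3 - 367*sqrt(3)/3) + 8367 = 24110/3 - 367*sqrt(3)/3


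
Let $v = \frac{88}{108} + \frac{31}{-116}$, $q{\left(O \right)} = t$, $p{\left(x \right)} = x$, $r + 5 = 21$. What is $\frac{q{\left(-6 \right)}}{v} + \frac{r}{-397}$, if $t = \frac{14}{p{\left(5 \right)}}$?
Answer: $\frac{2467208}{486325} \approx 5.0732$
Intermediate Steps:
$r = 16$ ($r = -5 + 21 = 16$)
$t = \frac{14}{5} \approx 2.8$
$q{\left(O \right)} = \frac{14}{5}$
$v = \frac{1715}{3132}$ ($v = 88 \cdot \frac{1}{108} + 31 \left(- \frac{1}{116}\right) = \frac{22}{27} - \frac{31}{116} = \frac{1715}{3132} \approx 0.54757$)
$\frac{q{\left(-6 \right)}}{v} + \frac{r}{-397} = \frac{14}{5 \cdot \frac{1715}{3132}} + \frac{16}{-397} = \frac{14}{5} \cdot \frac{3132}{1715} + 16 \left(- \frac{1}{397}\right) = \frac{6264}{1225} - \frac{16}{397} = \frac{2467208}{486325}$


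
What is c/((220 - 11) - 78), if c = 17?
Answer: 17/131 ≈ 0.12977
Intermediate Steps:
c/((220 - 11) - 78) = 17/((220 - 11) - 78) = 17/(209 - 78) = 17/131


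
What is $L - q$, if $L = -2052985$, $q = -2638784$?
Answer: $585799$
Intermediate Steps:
$L - q = -2052985 - -2638784 = -2052985 + 2638784 = 585799$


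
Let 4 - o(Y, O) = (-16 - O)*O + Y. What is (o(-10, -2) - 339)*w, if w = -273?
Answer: 96369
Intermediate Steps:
o(Y, O) = 4 - Y - O*(-16 - O) (o(Y, O) = 4 - ((-16 - O)*O + Y) = 4 - (O*(-16 - O) + Y) = 4 - (Y + O*(-16 - O)) = 4 + (-Y - O*(-16 - O)) = 4 - Y - O*(-16 - O))
(o(-10, -2) - 339)*w = ((4 + (-2)**2 - 1*(-10) + 16*(-2)) - 339)*(-273) = ((4 + 4 + 10 - 32) - 339)*(-273) = (-14 - 339)*(-273) = -353*(-273) = 96369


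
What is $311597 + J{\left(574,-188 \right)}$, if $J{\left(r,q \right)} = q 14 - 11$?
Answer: $308954$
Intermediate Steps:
$J{\left(r,q \right)} = -11 + 14 q$ ($J{\left(r,q \right)} = 14 q - 11 = -11 + 14 q$)
$311597 + J{\left(574,-188 \right)} = 311597 + \left(-11 + 14 \left(-188\right)\right) = 311597 - 2643 = 308954$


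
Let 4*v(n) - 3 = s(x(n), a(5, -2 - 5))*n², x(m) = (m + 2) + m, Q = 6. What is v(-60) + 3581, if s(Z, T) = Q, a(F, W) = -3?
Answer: 35927/4 ≈ 8981.8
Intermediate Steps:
x(m) = 2 + 2*m (x(m) = (2 + m) + m = 2 + 2*m)
s(Z, T) = 6
v(n) = ¾ + 3*n²/2 (v(n) = ¾ + (6*n²)/4 = ¾ + 3*n²/2)
v(-60) + 3581 = (¾ + (3/2)*(-60)²) + 3581 = (¾ + (3/2)*3600) + 3581 = (¾ + 5400) + 3581 = 21603/4 + 3581 = 35927/4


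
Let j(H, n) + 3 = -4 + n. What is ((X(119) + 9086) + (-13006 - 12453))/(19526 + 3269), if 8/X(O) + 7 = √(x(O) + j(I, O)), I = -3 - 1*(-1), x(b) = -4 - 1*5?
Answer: -442043/615465 + 4*√103/615465 ≈ -0.71816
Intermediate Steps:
x(b) = -9 (x(b) = -4 - 5 = -9)
I = -2 (I = -3 + 1 = -2)
j(H, n) = -7 + n (j(H, n) = -3 + (-4 + n) = -7 + n)
X(O) = 8/(-7 + √(-16 + O)) (X(O) = 8/(-7 + √(-9 + (-7 + O))) = 8/(-7 + √(-16 + O)))
((X(119) + 9086) + (-13006 - 12453))/(19526 + 3269) = ((8/(-7 + √(-16 + 119)) + 9086) + (-13006 - 12453))/(19526 + 3269) = ((8/(-7 + √103) + 9086) - 25459)/22795 = ((9086 + 8/(-7 + √103)) - 25459)*(1/22795) = (-16373 + 8/(-7 + √103))*(1/22795) = -16373/22795 + 8/(22795*(-7 + √103))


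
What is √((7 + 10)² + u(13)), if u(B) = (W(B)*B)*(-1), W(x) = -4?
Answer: √341 ≈ 18.466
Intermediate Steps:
u(B) = 4*B (u(B) = -4*B*(-1) = 4*B)
√((7 + 10)² + u(13)) = √((7 + 10)² + 4*13) = √(17² + 52) = √(289 + 52) = √341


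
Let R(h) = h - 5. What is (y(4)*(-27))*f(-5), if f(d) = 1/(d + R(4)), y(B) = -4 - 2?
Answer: -27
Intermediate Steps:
R(h) = -5 + h
y(B) = -6
f(d) = 1/(-1 + d) (f(d) = 1/(d + (-5 + 4)) = 1/(d - 1) = 1/(-1 + d))
(y(4)*(-27))*f(-5) = (-6*(-27))/(-1 - 5) = 162/(-6) = 162*(-1/6) = -27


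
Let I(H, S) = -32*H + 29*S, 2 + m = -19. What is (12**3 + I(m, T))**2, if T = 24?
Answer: 9585216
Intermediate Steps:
m = -21 (m = -2 - 19 = -21)
(12**3 + I(m, T))**2 = (12**3 + (-32*(-21) + 29*24))**2 = (1728 + (672 + 696))**2 = (1728 + 1368)**2 = 3096**2 = 9585216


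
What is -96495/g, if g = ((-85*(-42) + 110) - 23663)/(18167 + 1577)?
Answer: 635065760/6661 ≈ 95341.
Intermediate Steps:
g = -19983/19744 (g = ((3570 + 110) - 23663)/19744 = (3680 - 23663)*(1/19744) = -19983*1/19744 = -19983/19744 ≈ -1.0121)
-96495/g = -96495/(-19983/19744) = -96495*(-19744/19983) = 635065760/6661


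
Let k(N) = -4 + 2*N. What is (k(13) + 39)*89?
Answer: 5429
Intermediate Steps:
(k(13) + 39)*89 = ((-4 + 2*13) + 39)*89 = ((-4 + 26) + 39)*89 = (22 + 39)*89 = 61*89 = 5429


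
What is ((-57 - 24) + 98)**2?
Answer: 289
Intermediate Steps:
((-57 - 24) + 98)**2 = (-81 + 98)**2 = 17**2 = 289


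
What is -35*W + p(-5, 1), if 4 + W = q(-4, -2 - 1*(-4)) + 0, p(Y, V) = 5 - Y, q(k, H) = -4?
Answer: 290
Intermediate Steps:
W = -8 (W = -4 + (-4 + 0) = -4 - 4 = -8)
-35*W + p(-5, 1) = -35*(-8) + (5 - 1*(-5)) = 280 + (5 + 5) = 280 + 10 = 290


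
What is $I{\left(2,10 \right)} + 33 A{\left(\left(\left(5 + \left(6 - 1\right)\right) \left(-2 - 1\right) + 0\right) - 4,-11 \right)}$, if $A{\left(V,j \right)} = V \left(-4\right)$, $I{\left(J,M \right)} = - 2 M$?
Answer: $4468$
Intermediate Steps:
$A{\left(V,j \right)} = - 4 V$
$I{\left(2,10 \right)} + 33 A{\left(\left(\left(5 + \left(6 - 1\right)\right) \left(-2 - 1\right) + 0\right) - 4,-11 \right)} = \left(-2\right) 10 + 33 \left(- 4 \left(\left(\left(5 + \left(6 - 1\right)\right) \left(-2 - 1\right) + 0\right) - 4\right)\right) = -20 + 33 \left(- 4 \left(\left(\left(5 + 5\right) \left(-3\right) + 0\right) - 4\right)\right) = -20 + 33 \left(- 4 \left(\left(10 \left(-3\right) + 0\right) - 4\right)\right) = -20 + 33 \left(- 4 \left(\left(-30 + 0\right) - 4\right)\right) = -20 + 33 \left(- 4 \left(-30 - 4\right)\right) = -20 + 33 \left(\left(-4\right) \left(-34\right)\right) = -20 + 33 \cdot 136 = -20 + 4488 = 4468$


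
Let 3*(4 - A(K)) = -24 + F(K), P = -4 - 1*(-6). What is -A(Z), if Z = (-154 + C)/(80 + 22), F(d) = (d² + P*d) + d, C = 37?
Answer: -14691/1156 ≈ -12.708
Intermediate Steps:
P = 2 (P = -4 + 6 = 2)
F(d) = d² + 3*d (F(d) = (d² + 2*d) + d = d² + 3*d)
Z = -39/34 (Z = (-154 + 37)/(80 + 22) = -117/102 = -117*1/102 = -39/34 ≈ -1.1471)
A(K) = 12 - K*(3 + K)/3 (A(K) = 4 - (-24 + K*(3 + K))/3 = 4 + (8 - K*(3 + K)/3) = 12 - K*(3 + K)/3)
-A(Z) = -(12 - ⅓*(-39/34)*(3 - 39/34)) = -(12 - ⅓*(-39/34)*63/34) = -(12 + 819/1156) = -1*14691/1156 = -14691/1156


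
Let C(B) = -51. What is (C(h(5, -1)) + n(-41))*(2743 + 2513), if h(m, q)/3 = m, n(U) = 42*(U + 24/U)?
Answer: -387372456/41 ≈ -9.4481e+6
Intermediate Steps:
n(U) = 42*U + 1008/U
h(m, q) = 3*m
(C(h(5, -1)) + n(-41))*(2743 + 2513) = (-51 + (42*(-41) + 1008/(-41)))*(2743 + 2513) = (-51 + (-1722 + 1008*(-1/41)))*5256 = (-51 + (-1722 - 1008/41))*5256 = (-51 - 71610/41)*5256 = -73701/41*5256 = -387372456/41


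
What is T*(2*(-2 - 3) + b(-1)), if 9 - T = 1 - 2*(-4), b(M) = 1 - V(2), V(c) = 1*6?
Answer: 0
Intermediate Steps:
V(c) = 6
b(M) = -5 (b(M) = 1 - 1*6 = 1 - 6 = -5)
T = 0 (T = 9 - (1 - 2*(-4)) = 9 - (1 + 8) = 9 - 1*9 = 9 - 9 = 0)
T*(2*(-2 - 3) + b(-1)) = 0*(2*(-2 - 3) - 5) = 0*(2*(-5) - 5) = 0*(-10 - 5) = 0*(-15) = 0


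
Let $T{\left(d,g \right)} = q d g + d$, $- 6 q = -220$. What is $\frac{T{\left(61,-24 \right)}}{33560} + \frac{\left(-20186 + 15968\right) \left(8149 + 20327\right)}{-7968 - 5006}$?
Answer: $\frac{2015127640587}{217703720} \approx 9256.3$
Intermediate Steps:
$q = \frac{110}{3}$ ($q = \left(- \frac{1}{6}\right) \left(-220\right) = \frac{110}{3} \approx 36.667$)
$T{\left(d,g \right)} = d + \frac{110 d g}{3}$ ($T{\left(d,g \right)} = \frac{110 d}{3} g + d = \frac{110 d g}{3} + d = d + \frac{110 d g}{3}$)
$\frac{T{\left(61,-24 \right)}}{33560} + \frac{\left(-20186 + 15968\right) \left(8149 + 20327\right)}{-7968 - 5006} = \frac{\frac{1}{3} \cdot 61 \left(3 + 110 \left(-24\right)\right)}{33560} + \frac{\left(-20186 + 15968\right) \left(8149 + 20327\right)}{-7968 - 5006} = \frac{1}{3} \cdot 61 \left(3 - 2640\right) \frac{1}{33560} + \frac{\left(-4218\right) 28476}{-7968 - 5006} = \frac{1}{3} \cdot 61 \left(-2637\right) \frac{1}{33560} - \frac{120111768}{-12974} = \left(-53619\right) \frac{1}{33560} - - \frac{60055884}{6487} = - \frac{53619}{33560} + \frac{60055884}{6487} = \frac{2015127640587}{217703720}$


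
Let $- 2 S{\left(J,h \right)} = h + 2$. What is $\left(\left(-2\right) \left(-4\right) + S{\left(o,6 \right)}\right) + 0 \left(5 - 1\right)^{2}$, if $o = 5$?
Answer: $4$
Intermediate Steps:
$S{\left(J,h \right)} = -1 - \frac{h}{2}$ ($S{\left(J,h \right)} = - \frac{h + 2}{2} = - \frac{2 + h}{2} = -1 - \frac{h}{2}$)
$\left(\left(-2\right) \left(-4\right) + S{\left(o,6 \right)}\right) + 0 \left(5 - 1\right)^{2} = \left(\left(-2\right) \left(-4\right) - 4\right) + 0 \left(5 - 1\right)^{2} = \left(8 - 4\right) + 0 \cdot 4^{2} = \left(8 - 4\right) + 0 \cdot 16 = 4 + 0 = 4$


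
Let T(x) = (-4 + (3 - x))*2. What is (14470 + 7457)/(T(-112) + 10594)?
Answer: 21927/10816 ≈ 2.0273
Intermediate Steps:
T(x) = -2 - 2*x (T(x) = (-1 - x)*2 = -2 - 2*x)
(14470 + 7457)/(T(-112) + 10594) = (14470 + 7457)/((-2 - 2*(-112)) + 10594) = 21927/((-2 + 224) + 10594) = 21927/(222 + 10594) = 21927/10816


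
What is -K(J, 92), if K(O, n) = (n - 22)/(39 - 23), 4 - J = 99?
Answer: -35/8 ≈ -4.3750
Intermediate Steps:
J = -95 (J = 4 - 1*99 = 4 - 99 = -95)
K(O, n) = -11/8 + n/16 (K(O, n) = (-22 + n)/16 = (-22 + n)*(1/16) = -11/8 + n/16)
-K(J, 92) = -(-11/8 + (1/16)*92) = -(-11/8 + 23/4) = -1*35/8 = -35/8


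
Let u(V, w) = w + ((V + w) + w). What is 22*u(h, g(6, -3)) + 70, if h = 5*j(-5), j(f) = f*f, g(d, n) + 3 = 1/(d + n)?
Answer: 2644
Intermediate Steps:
g(d, n) = -3 + 1/(d + n)
j(f) = f²
h = 125 (h = 5*(-5)² = 5*25 = 125)
u(V, w) = V + 3*w (u(V, w) = w + (V + 2*w) = V + 3*w)
22*u(h, g(6, -3)) + 70 = 22*(125 + 3*((1 - 3*6 - 3*(-3))/(6 - 3))) + 70 = 22*(125 + 3*((1 - 18 + 9)/3)) + 70 = 22*(125 + 3*((⅓)*(-8))) + 70 = 22*(125 + 3*(-8/3)) + 70 = 22*(125 - 8) + 70 = 22*117 + 70 = 2574 + 70 = 2644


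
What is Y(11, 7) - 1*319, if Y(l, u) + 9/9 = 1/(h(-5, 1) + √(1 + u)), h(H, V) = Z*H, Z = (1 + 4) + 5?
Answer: -398745/1246 - √2/1246 ≈ -320.02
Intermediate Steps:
Z = 10 (Z = 5 + 5 = 10)
h(H, V) = 10*H
Y(l, u) = -1 + 1/(-50 + √(1 + u)) (Y(l, u) = -1 + 1/(10*(-5) + √(1 + u)) = -1 + 1/(-50 + √(1 + u)))
Y(11, 7) - 1*319 = (51 - √(1 + 7))/(-50 + √(1 + 7)) - 1*319 = (51 - √8)/(-50 + √8) - 319 = (51 - 2*√2)/(-50 + 2*√2) - 319 = -319 + (51 - 2*√2)/(-50 + 2*√2)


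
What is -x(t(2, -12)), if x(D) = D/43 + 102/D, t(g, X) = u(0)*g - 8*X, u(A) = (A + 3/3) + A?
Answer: -6995/2107 ≈ -3.3199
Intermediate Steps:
u(A) = 1 + 2*A (u(A) = (A + 3*(1/3)) + A = (A + 1) + A = (1 + A) + A = 1 + 2*A)
t(g, X) = g - 8*X (t(g, X) = (1 + 2*0)*g - 8*X = (1 + 0)*g - 8*X = 1*g - 8*X = g - 8*X)
x(D) = 102/D + D/43 (x(D) = D*(1/43) + 102/D = D/43 + 102/D = 102/D + D/43)
-x(t(2, -12)) = -(102/(2 - 8*(-12)) + (2 - 8*(-12))/43) = -(102/(2 + 96) + (2 + 96)/43) = -(102/98 + (1/43)*98) = -(102*(1/98) + 98/43) = -(51/49 + 98/43) = -1*6995/2107 = -6995/2107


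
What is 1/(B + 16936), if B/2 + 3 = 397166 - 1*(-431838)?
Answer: 1/1674938 ≈ 5.9704e-7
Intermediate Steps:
B = 1658002 (B = -6 + 2*(397166 - 1*(-431838)) = -6 + 2*(397166 + 431838) = -6 + 2*829004 = -6 + 1658008 = 1658002)
1/(B + 16936) = 1/(1658002 + 16936) = 1/1674938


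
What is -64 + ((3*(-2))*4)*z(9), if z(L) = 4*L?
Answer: -928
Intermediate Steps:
-64 + ((3*(-2))*4)*z(9) = -64 + ((3*(-2))*4)*(4*9) = -64 - 6*4*36 = -64 - 24*36 = -64 - 864 = -928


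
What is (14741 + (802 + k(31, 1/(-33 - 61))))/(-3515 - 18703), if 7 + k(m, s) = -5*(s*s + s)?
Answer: -137276561/196318248 ≈ -0.69925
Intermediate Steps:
k(m, s) = -7 - 5*s - 5*s**2 (k(m, s) = -7 - 5*(s*s + s) = -7 - 5*(s**2 + s) = -7 - 5*(s + s**2) = -7 + (-5*s - 5*s**2) = -7 - 5*s - 5*s**2)
(14741 + (802 + k(31, 1/(-33 - 61))))/(-3515 - 18703) = (14741 + (802 + (-7 - 5/(-33 - 61) - 5/(-33 - 61)**2)))/(-3515 - 18703) = (14741 + (802 + (-7 - 5/(-94) - 5*(1/(-94))**2)))/(-22218) = (14741 + (802 + (-7 - 5*(-1/94) - 5*(-1/94)**2)))*(-1/22218) = (14741 + (802 + (-7 + 5/94 - 5*1/8836)))*(-1/22218) = (14741 + (802 + (-7 + 5/94 - 5/8836)))*(-1/22218) = (14741 + (802 - 61387/8836))*(-1/22218) = (14741 + 7025085/8836)*(-1/22218) = (137276561/8836)*(-1/22218) = -137276561/196318248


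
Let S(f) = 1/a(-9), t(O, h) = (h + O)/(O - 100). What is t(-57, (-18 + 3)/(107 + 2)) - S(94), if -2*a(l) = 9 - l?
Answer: 73165/154017 ≈ 0.47504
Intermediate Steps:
a(l) = -9/2 + l/2 (a(l) = -(9 - l)/2 = -9/2 + l/2)
t(O, h) = (O + h)/(-100 + O)
S(f) = -1/9 (S(f) = 1/(-9/2 + (1/2)*(-9)) = 1/(-9/2 - 9/2) = 1/(-9) = -1/9)
t(-57, (-18 + 3)/(107 + 2)) - S(94) = (-57 + (-18 + 3)/(107 + 2))/(-100 - 57) - 1*(-1/9) = (-57 - 15/109)/(-157) + 1/9 = -(-57 - 15*1/109)/157 + 1/9 = -(-57 - 15/109)/157 + 1/9 = -1/157*(-6228/109) + 1/9 = 6228/17113 + 1/9 = 73165/154017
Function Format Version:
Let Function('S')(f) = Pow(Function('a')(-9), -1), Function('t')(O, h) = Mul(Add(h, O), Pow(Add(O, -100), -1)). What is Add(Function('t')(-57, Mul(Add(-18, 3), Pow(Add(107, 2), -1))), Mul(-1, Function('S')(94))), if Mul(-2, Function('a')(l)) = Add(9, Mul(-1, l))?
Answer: Rational(73165, 154017) ≈ 0.47504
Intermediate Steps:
Function('a')(l) = Add(Rational(-9, 2), Mul(Rational(1, 2), l)) (Function('a')(l) = Mul(Rational(-1, 2), Add(9, Mul(-1, l))) = Add(Rational(-9, 2), Mul(Rational(1, 2), l)))
Function('t')(O, h) = Mul(Pow(Add(-100, O), -1), Add(O, h)) (Function('t')(O, h) = Mul(Add(O, h), Pow(Add(-100, O), -1)) = Mul(Pow(Add(-100, O), -1), Add(O, h)))
Function('S')(f) = Rational(-1, 9) (Function('S')(f) = Pow(Add(Rational(-9, 2), Mul(Rational(1, 2), -9)), -1) = Pow(Add(Rational(-9, 2), Rational(-9, 2)), -1) = Pow(-9, -1) = Rational(-1, 9))
Add(Function('t')(-57, Mul(Add(-18, 3), Pow(Add(107, 2), -1))), Mul(-1, Function('S')(94))) = Add(Mul(Pow(Add(-100, -57), -1), Add(-57, Mul(Add(-18, 3), Pow(Add(107, 2), -1)))), Mul(-1, Rational(-1, 9))) = Add(Mul(Pow(-157, -1), Add(-57, Mul(-15, Pow(109, -1)))), Rational(1, 9)) = Add(Mul(Rational(-1, 157), Add(-57, Mul(-15, Rational(1, 109)))), Rational(1, 9)) = Add(Mul(Rational(-1, 157), Add(-57, Rational(-15, 109))), Rational(1, 9)) = Add(Mul(Rational(-1, 157), Rational(-6228, 109)), Rational(1, 9)) = Add(Rational(6228, 17113), Rational(1, 9)) = Rational(73165, 154017)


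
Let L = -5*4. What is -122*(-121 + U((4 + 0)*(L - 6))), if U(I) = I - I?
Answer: 14762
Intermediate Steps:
L = -20
U(I) = 0
-122*(-121 + U((4 + 0)*(L - 6))) = -122*(-121 + 0) = -122*(-121) = 14762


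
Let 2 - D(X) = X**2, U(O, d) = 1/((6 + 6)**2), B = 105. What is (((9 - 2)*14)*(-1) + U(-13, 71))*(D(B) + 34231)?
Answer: -13645337/6 ≈ -2.2742e+6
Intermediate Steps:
U(O, d) = 1/144 (U(O, d) = 1/(12**2) = 1/144)
D(X) = 2 - X**2
(((9 - 2)*14)*(-1) + U(-13, 71))*(D(B) + 34231) = (((9 - 2)*14)*(-1) + 1/144)*((2 - 1*105**2) + 34231) = ((7*14)*(-1) + 1/144)*((2 - 1*11025) + 34231) = (98*(-1) + 1/144)*((2 - 11025) + 34231) = (-98 + 1/144)*(-11023 + 34231) = -14111/144*23208 = -13645337/6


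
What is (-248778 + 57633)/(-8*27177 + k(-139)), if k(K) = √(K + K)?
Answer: 20778990660/23634858667 + 191145*I*√278/47269717334 ≈ 0.87917 + 6.7422e-5*I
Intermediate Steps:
k(K) = √2*√K (k(K) = √(2*K) = √2*√K)
(-248778 + 57633)/(-8*27177 + k(-139)) = (-248778 + 57633)/(-8*27177 + √2*√(-139)) = -191145/(-217416 + √2*(I*√139)) = -191145/(-217416 + I*√278)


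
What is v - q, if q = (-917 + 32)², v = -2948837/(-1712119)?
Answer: -1340971454938/1712119 ≈ -7.8322e+5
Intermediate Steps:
v = 2948837/1712119 (v = -2948837*(-1/1712119) = 2948837/1712119 ≈ 1.7223)
q = 783225 (q = (-885)² = 783225)
v - q = 2948837/1712119 - 1*783225 = 2948837/1712119 - 783225 = -1340971454938/1712119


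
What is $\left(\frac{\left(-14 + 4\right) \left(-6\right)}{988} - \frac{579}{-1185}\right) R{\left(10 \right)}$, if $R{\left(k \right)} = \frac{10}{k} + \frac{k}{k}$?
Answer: $\frac{107192}{97565} \approx 1.0987$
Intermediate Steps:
$R{\left(k \right)} = 1 + \frac{10}{k}$ ($R{\left(k \right)} = \frac{10}{k} + 1 = 1 + \frac{10}{k}$)
$\left(\frac{\left(-14 + 4\right) \left(-6\right)}{988} - \frac{579}{-1185}\right) R{\left(10 \right)} = \left(\frac{\left(-14 + 4\right) \left(-6\right)}{988} - \frac{579}{-1185}\right) \frac{10 + 10}{10} = \left(\left(-10\right) \left(-6\right) \frac{1}{988} - - \frac{193}{395}\right) \frac{1}{10} \cdot 20 = \left(60 \cdot \frac{1}{988} + \frac{193}{395}\right) 2 = \left(\frac{15}{247} + \frac{193}{395}\right) 2 = \frac{53596}{97565} \cdot 2 = \frac{107192}{97565}$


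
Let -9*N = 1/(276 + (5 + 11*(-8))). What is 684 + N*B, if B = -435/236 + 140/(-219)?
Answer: 61406302177/89775108 ≈ 684.00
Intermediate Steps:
B = -128305/51684 (B = -435*1/236 + 140*(-1/219) = -435/236 - 140/219 = -128305/51684 ≈ -2.4825)
N = -1/1737 (N = -1/(9*(276 + (5 + 11*(-8)))) = -1/(9*(276 + (5 - 88))) = -1/(9*(276 - 83)) = -⅑/193 = -⅑*1/193 = -1/1737 ≈ -0.00057571)
684 + N*B = 684 - 1/1737*(-128305/51684) = 684 + 128305/89775108 = 61406302177/89775108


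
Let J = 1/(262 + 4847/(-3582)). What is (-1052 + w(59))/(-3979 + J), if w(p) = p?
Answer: 927101541/3714938041 ≈ 0.24956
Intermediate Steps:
J = 3582/933637 (J = 1/(262 + 4847*(-1/3582)) = 1/(262 - 4847/3582) = 1/(933637/3582) = 3582/933637 ≈ 0.0038366)
(-1052 + w(59))/(-3979 + J) = (-1052 + 59)/(-3979 + 3582/933637) = -993/(-3714938041/933637) = -993*(-933637/3714938041) = 927101541/3714938041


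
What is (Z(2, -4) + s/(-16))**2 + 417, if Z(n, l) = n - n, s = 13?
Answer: 106921/256 ≈ 417.66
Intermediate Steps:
Z(n, l) = 0
(Z(2, -4) + s/(-16))**2 + 417 = (0 + 13/(-16))**2 + 417 = (0 + 13*(-1/16))**2 + 417 = (0 - 13/16)**2 + 417 = (-13/16)**2 + 417 = 169/256 + 417 = 106921/256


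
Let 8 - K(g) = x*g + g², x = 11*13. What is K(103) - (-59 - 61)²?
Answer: -39730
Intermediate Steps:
x = 143
K(g) = 8 - g² - 143*g (K(g) = 8 - (143*g + g²) = 8 - (g² + 143*g) = 8 + (-g² - 143*g) = 8 - g² - 143*g)
K(103) - (-59 - 61)² = (8 - 1*103² - 143*103) - (-59 - 61)² = (8 - 1*10609 - 14729) - 1*(-120)² = (8 - 10609 - 14729) - 1*14400 = -25330 - 14400 = -39730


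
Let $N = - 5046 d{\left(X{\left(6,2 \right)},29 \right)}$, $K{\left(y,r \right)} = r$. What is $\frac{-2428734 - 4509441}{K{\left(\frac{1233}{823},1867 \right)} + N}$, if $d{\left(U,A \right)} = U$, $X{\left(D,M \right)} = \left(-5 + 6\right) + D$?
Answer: $\frac{1387635}{6691} \approx 207.39$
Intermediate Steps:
$X{\left(D,M \right)} = 1 + D$
$N = -35322$ ($N = - 5046 \left(1 + 6\right) = \left(-5046\right) 7 = -35322$)
$\frac{-2428734 - 4509441}{K{\left(\frac{1233}{823},1867 \right)} + N} = \frac{-2428734 - 4509441}{1867 - 35322} = - \frac{6938175}{-33455} = \left(-6938175\right) \left(- \frac{1}{33455}\right) = \frac{1387635}{6691}$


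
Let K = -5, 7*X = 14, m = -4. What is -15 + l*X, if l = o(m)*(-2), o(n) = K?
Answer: 5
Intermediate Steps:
X = 2 (X = (1/7)*14 = 2)
o(n) = -5
l = 10 (l = -5*(-2) = 10)
-15 + l*X = -15 + 10*2 = -15 + 20 = 5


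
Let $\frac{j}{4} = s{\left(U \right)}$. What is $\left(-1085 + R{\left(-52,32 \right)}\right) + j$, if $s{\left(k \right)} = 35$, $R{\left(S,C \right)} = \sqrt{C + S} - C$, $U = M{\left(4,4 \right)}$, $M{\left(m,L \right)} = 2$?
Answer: $-977 + 2 i \sqrt{5} \approx -977.0 + 4.4721 i$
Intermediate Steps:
$U = 2$
$j = 140$ ($j = 4 \cdot 35 = 140$)
$\left(-1085 + R{\left(-52,32 \right)}\right) + j = \left(-1085 + \left(\sqrt{32 - 52} - 32\right)\right) + 140 = \left(-1085 - \left(32 - \sqrt{-20}\right)\right) + 140 = \left(-1085 - \left(32 - 2 i \sqrt{5}\right)\right) + 140 = \left(-1117 + 2 i \sqrt{5}\right) + 140 = -977 + 2 i \sqrt{5}$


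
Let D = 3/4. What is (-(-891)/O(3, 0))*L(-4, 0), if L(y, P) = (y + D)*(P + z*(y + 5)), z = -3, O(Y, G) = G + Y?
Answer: 11583/4 ≈ 2895.8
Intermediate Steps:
D = 3/4 (D = 3*(1/4) = 3/4 ≈ 0.75000)
L(y, P) = (3/4 + y)*(-15 + P - 3*y) (L(y, P) = (y + 3/4)*(P - 3*(y + 5)) = (3/4 + y)*(P - 3*(5 + y)) = (3/4 + y)*(P + (-15 - 3*y)) = (3/4 + y)*(-15 + P - 3*y))
(-(-891)/O(3, 0))*L(-4, 0) = (-(-891)/(0 + 3))*(-45/4 - 3*(-4)**2 - 69/4*(-4) + (3/4)*0 + 0*(-4)) = (-(-891)/3)*(-45/4 - 3*16 + 69 + 0 + 0) = (-(-891)/3)*(-45/4 - 48 + 69 + 0 + 0) = -33*(-9)*(39/4) = 297*(39/4) = 11583/4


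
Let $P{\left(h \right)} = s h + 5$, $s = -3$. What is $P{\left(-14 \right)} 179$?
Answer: $8413$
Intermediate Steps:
$P{\left(h \right)} = 5 - 3 h$ ($P{\left(h \right)} = - 3 h + 5 = 5 - 3 h$)
$P{\left(-14 \right)} 179 = \left(5 - -42\right) 179 = \left(5 + 42\right) 179 = 47 \cdot 179 = 8413$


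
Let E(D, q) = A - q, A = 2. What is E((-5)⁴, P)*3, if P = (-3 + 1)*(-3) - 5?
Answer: 3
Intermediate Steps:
P = 1 (P = -2*(-3) - 5 = 6 - 5 = 1)
E(D, q) = 2 - q
E((-5)⁴, P)*3 = (2 - 1*1)*3 = (2 - 1)*3 = 1*3 = 3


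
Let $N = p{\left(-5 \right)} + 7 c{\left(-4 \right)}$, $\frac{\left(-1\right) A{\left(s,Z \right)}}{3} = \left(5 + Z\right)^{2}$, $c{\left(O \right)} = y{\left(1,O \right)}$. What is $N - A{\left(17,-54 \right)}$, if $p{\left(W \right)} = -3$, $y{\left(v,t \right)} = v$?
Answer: $7207$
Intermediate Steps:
$c{\left(O \right)} = 1$
$A{\left(s,Z \right)} = - 3 \left(5 + Z\right)^{2}$
$N = 4$ ($N = -3 + 7 \cdot 1 = -3 + 7 = 4$)
$N - A{\left(17,-54 \right)} = 4 - - 3 \left(5 - 54\right)^{2} = 4 - - 3 \left(-49\right)^{2} = 4 - \left(-3\right) 2401 = 4 - -7203 = 4 + 7203 = 7207$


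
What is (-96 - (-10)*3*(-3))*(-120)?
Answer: 22320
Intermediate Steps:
(-96 - (-10)*3*(-3))*(-120) = (-96 - 5*(-6)*(-3))*(-120) = (-96 + 30*(-3))*(-120) = (-96 - 90)*(-120) = -186*(-120) = 22320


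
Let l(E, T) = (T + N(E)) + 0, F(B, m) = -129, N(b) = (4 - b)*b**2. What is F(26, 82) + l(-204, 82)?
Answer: 8656081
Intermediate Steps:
N(b) = b**2*(4 - b)
l(E, T) = T + E**2*(4 - E) (l(E, T) = (T + E**2*(4 - E)) + 0 = T + E**2*(4 - E))
F(26, 82) + l(-204, 82) = -129 + (82 + (-204)**2*(4 - 1*(-204))) = -129 + (82 + 41616*(4 + 204)) = -129 + (82 + 41616*208) = -129 + (82 + 8656128) = -129 + 8656210 = 8656081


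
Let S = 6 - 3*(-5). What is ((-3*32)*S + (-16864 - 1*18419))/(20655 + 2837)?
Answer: -37299/23492 ≈ -1.5877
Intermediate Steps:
S = 21 (S = 6 + 15 = 21)
((-3*32)*S + (-16864 - 1*18419))/(20655 + 2837) = (-3*32*21 + (-16864 - 1*18419))/(20655 + 2837) = (-96*21 + (-16864 - 18419))/23492 = (-2016 - 35283)*(1/23492) = -37299*1/23492 = -37299/23492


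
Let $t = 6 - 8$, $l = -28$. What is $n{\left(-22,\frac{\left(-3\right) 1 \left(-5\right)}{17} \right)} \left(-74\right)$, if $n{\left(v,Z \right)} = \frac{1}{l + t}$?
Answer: $\frac{37}{15} \approx 2.4667$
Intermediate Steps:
$t = -2$
$n{\left(v,Z \right)} = - \frac{1}{30}$ ($n{\left(v,Z \right)} = \frac{1}{-28 - 2} = \frac{1}{-30} = - \frac{1}{30}$)
$n{\left(-22,\frac{\left(-3\right) 1 \left(-5\right)}{17} \right)} \left(-74\right) = \left(- \frac{1}{30}\right) \left(-74\right) = \frac{37}{15}$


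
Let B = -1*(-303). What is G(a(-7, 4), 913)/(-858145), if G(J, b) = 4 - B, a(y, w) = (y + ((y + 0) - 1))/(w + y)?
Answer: 299/858145 ≈ 0.00034843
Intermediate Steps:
B = 303
a(y, w) = (-1 + 2*y)/(w + y) (a(y, w) = (y + (y - 1))/(w + y) = (y + (-1 + y))/(w + y) = (-1 + 2*y)/(w + y))
G(J, b) = -299 (G(J, b) = 4 - 1*303 = 4 - 303 = -299)
G(a(-7, 4), 913)/(-858145) = -299/(-858145) = -299*(-1/858145) = 299/858145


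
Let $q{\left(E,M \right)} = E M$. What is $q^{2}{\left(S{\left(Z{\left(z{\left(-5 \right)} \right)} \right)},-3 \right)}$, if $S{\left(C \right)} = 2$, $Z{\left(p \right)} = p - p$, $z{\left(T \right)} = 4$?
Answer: $36$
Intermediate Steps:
$Z{\left(p \right)} = 0$
$q^{2}{\left(S{\left(Z{\left(z{\left(-5 \right)} \right)} \right)},-3 \right)} = \left(2 \left(-3\right)\right)^{2} = \left(-6\right)^{2} = 36$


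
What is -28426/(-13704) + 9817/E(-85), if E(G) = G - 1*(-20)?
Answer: -66342239/445380 ≈ -148.96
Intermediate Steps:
E(G) = 20 + G (E(G) = G + 20 = 20 + G)
-28426/(-13704) + 9817/E(-85) = -28426/(-13704) + 9817/(20 - 85) = -28426*(-1/13704) + 9817/(-65) = 14213/6852 + 9817*(-1/65) = 14213/6852 - 9817/65 = -66342239/445380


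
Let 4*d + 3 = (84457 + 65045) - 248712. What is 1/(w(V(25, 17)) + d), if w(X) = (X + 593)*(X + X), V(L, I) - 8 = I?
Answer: 4/24387 ≈ 0.00016402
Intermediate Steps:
V(L, I) = 8 + I
d = -99213/4 (d = -¾ + ((84457 + 65045) - 248712)/4 = -¾ + (149502 - 248712)/4 = -¾ + (¼)*(-99210) = -¾ - 49605/2 = -99213/4 ≈ -24803.)
w(X) = 2*X*(593 + X) (w(X) = (593 + X)*(2*X) = 2*X*(593 + X))
1/(w(V(25, 17)) + d) = 1/(2*(8 + 17)*(593 + (8 + 17)) - 99213/4) = 1/(2*25*(593 + 25) - 99213/4) = 1/(2*25*618 - 99213/4) = 1/(30900 - 99213/4) = 1/(24387/4) = 4/24387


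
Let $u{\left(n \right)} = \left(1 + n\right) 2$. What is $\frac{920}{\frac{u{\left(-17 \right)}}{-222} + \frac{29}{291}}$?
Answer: $\frac{660376}{175} \approx 3773.6$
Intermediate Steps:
$u{\left(n \right)} = 2 + 2 n$
$\frac{920}{\frac{u{\left(-17 \right)}}{-222} + \frac{29}{291}} = \frac{920}{\frac{2 + 2 \left(-17\right)}{-222} + \frac{29}{291}} = \frac{920}{\left(2 - 34\right) \left(- \frac{1}{222}\right) + 29 \cdot \frac{1}{291}} = \frac{920}{\left(-32\right) \left(- \frac{1}{222}\right) + \frac{29}{291}} = \frac{920}{\frac{16}{111} + \frac{29}{291}} = \frac{920}{\frac{875}{3589}} = 920 \cdot \frac{3589}{875} = \frac{660376}{175}$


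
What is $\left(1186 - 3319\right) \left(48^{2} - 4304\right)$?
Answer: $4266000$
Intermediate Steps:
$\left(1186 - 3319\right) \left(48^{2} - 4304\right) = - 2133 \left(2304 - 4304\right) = \left(-2133\right) \left(-2000\right) = 4266000$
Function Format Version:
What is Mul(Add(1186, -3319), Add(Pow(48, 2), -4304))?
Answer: 4266000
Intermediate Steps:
Mul(Add(1186, -3319), Add(Pow(48, 2), -4304)) = Mul(-2133, Add(2304, -4304)) = Mul(-2133, -2000) = 4266000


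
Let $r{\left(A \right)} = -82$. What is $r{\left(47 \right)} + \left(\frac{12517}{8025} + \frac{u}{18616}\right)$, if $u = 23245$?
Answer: $- \frac{11830701203}{149393400} \approx -79.192$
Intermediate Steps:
$r{\left(47 \right)} + \left(\frac{12517}{8025} + \frac{u}{18616}\right) = -82 + \left(\frac{12517}{8025} + \frac{23245}{18616}\right) = -82 + \frac{419557597}{149393400} = - \frac{11830701203}{149393400}$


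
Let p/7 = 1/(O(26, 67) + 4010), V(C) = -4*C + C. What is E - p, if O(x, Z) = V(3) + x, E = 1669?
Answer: 6721056/4027 ≈ 1669.0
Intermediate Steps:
V(C) = -3*C
O(x, Z) = -9 + x (O(x, Z) = -3*3 + x = -9 + x)
p = 7/4027 (p = 7/((-9 + 26) + 4010) = 7/(17 + 4010) = 7/4027 ≈ 0.0017383)
E - p = 1669 - 1*7/4027 = 1669 - 7/4027 = 6721056/4027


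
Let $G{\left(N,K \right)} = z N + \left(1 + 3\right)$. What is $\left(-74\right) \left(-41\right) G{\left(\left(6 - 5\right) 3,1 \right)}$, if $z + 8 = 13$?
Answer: $57646$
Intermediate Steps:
$z = 5$ ($z = -8 + 13 = 5$)
$G{\left(N,K \right)} = 4 + 5 N$ ($G{\left(N,K \right)} = 5 N + \left(1 + 3\right) = 5 N + 4 = 4 + 5 N$)
$\left(-74\right) \left(-41\right) G{\left(\left(6 - 5\right) 3,1 \right)} = \left(-74\right) \left(-41\right) \left(4 + 5 \left(6 - 5\right) 3\right) = 3034 \left(4 + 5 \cdot 1 \cdot 3\right) = 3034 \left(4 + 5 \cdot 3\right) = 3034 \left(4 + 15\right) = 3034 \cdot 19 = 57646$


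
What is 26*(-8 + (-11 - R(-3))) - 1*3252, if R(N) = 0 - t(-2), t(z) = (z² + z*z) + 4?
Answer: -3434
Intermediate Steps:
t(z) = 4 + 2*z² (t(z) = (z² + z²) + 4 = 2*z² + 4 = 4 + 2*z²)
R(N) = -12 (R(N) = 0 - (4 + 2*(-2)²) = 0 - (4 + 2*4) = 0 - (4 + 8) = 0 - 1*12 = 0 - 12 = -12)
26*(-8 + (-11 - R(-3))) - 1*3252 = 26*(-8 + (-11 - 1*(-12))) - 1*3252 = 26*(-8 + (-11 + 12)) - 3252 = 26*(-8 + 1) - 3252 = 26*(-7) - 3252 = -182 - 3252 = -3434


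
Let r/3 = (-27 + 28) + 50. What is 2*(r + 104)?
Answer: 514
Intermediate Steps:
r = 153 (r = 3*((-27 + 28) + 50) = 3*(1 + 50) = 3*51 = 153)
2*(r + 104) = 2*(153 + 104) = 2*257 = 514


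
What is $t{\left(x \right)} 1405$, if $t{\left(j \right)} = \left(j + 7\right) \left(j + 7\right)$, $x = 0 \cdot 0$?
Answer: $68845$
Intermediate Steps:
$x = 0$
$t{\left(j \right)} = \left(7 + j\right)^{2}$ ($t{\left(j \right)} = \left(7 + j\right) \left(7 + j\right) = \left(7 + j\right)^{2}$)
$t{\left(x \right)} 1405 = \left(7 + 0\right)^{2} \cdot 1405 = 7^{2} \cdot 1405 = 49 \cdot 1405 = 68845$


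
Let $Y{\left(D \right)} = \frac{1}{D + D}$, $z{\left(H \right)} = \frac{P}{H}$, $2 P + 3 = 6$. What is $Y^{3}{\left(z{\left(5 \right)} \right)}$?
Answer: $\frac{125}{27} \approx 4.6296$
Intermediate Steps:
$P = \frac{3}{2}$ ($P = - \frac{3}{2} + \frac{1}{2} \cdot 6 = - \frac{3}{2} + 3 = \frac{3}{2} \approx 1.5$)
$z{\left(H \right)} = \frac{3}{2 H}$
$Y{\left(D \right)} = \frac{1}{2 D}$
$Y^{3}{\left(z{\left(5 \right)} \right)} = \left(\frac{1}{2 \frac{3}{2 \cdot 5}}\right)^{3} = \left(\frac{1}{2 \cdot \frac{3}{2} \cdot \frac{1}{5}}\right)^{3} = \left(\frac{1}{2 \cdot \frac{3}{10}}\right)^{3} = \left(\frac{1}{2} \cdot \frac{10}{3}\right)^{3} = \left(\frac{5}{3}\right)^{3} = \frac{125}{27}$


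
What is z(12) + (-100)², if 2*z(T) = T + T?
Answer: 10012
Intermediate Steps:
z(T) = T (z(T) = (T + T)/2 = (2*T)/2 = T)
z(12) + (-100)² = 12 + (-100)² = 12 + 10000 = 10012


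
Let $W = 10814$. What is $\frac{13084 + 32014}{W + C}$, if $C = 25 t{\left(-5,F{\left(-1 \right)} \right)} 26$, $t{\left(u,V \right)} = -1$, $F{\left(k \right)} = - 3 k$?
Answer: $\frac{22549}{5082} \approx 4.437$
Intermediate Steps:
$C = -650$ ($C = 25 \left(-1\right) 26 = \left(-25\right) 26 = -650$)
$\frac{13084 + 32014}{W + C} = \frac{13084 + 32014}{10814 - 650} = \frac{45098}{10164} = 45098 \cdot \frac{1}{10164} = \frac{22549}{5082}$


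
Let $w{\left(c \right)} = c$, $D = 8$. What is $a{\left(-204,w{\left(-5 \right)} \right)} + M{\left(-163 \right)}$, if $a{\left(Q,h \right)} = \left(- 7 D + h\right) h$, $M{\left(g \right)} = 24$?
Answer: $329$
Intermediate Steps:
$a{\left(Q,h \right)} = h \left(-56 + h\right)$ ($a{\left(Q,h \right)} = \left(\left(-7\right) 8 + h\right) h = \left(-56 + h\right) h = h \left(-56 + h\right)$)
$a{\left(-204,w{\left(-5 \right)} \right)} + M{\left(-163 \right)} = - 5 \left(-56 - 5\right) + 24 = \left(-5\right) \left(-61\right) + 24 = 305 + 24 = 329$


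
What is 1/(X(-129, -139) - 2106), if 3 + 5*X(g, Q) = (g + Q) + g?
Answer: -1/2186 ≈ -0.00045746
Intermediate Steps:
X(g, Q) = -⅗ + Q/5 + 2*g/5 (X(g, Q) = -⅗ + ((g + Q) + g)/5 = -⅗ + ((Q + g) + g)/5 = -⅗ + (Q + 2*g)/5 = -⅗ + (Q/5 + 2*g/5) = -⅗ + Q/5 + 2*g/5)
1/(X(-129, -139) - 2106) = 1/((-⅗ + (⅕)*(-139) + (⅖)*(-129)) - 2106) = 1/((-⅗ - 139/5 - 258/5) - 2106) = 1/(-80 - 2106) = 1/(-2186) = -1/2186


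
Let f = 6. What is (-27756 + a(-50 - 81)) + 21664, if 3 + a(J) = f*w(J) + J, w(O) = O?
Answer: -7012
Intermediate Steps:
a(J) = -3 + 7*J (a(J) = -3 + (6*J + J) = -3 + 7*J)
(-27756 + a(-50 - 81)) + 21664 = (-27756 + (-3 + 7*(-50 - 81))) + 21664 = (-27756 + (-3 + 7*(-131))) + 21664 = (-27756 + (-3 - 917)) + 21664 = (-27756 - 920) + 21664 = -28676 + 21664 = -7012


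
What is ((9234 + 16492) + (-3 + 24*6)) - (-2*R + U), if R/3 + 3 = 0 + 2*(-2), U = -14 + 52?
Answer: 25787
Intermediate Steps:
U = 38
R = -21 (R = -9 + 3*(0 + 2*(-2)) = -9 + 3*(0 - 4) = -9 + 3*(-4) = -9 - 12 = -21)
((9234 + 16492) + (-3 + 24*6)) - (-2*R + U) = ((9234 + 16492) + (-3 + 24*6)) - (-2*(-21) + 38) = (25726 + (-3 + 144)) - (42 + 38) = (25726 + 141) - 1*80 = 25867 - 80 = 25787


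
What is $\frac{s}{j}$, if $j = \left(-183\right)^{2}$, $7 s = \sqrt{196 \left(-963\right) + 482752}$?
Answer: $\frac{2 \sqrt{73501}}{234423} \approx 0.002313$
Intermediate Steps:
$s = \frac{2 \sqrt{73501}}{7}$ ($s = \frac{\sqrt{196 \left(-963\right) + 482752}}{7} = \frac{\sqrt{-188748 + 482752}}{7} = \frac{\sqrt{294004}}{7} = \frac{2 \sqrt{73501}}{7} \approx 77.46$)
$j = 33489$
$\frac{s}{j} = \frac{\frac{2}{7} \sqrt{73501}}{33489} = \frac{2 \sqrt{73501}}{7} \cdot \frac{1}{33489} = \frac{2 \sqrt{73501}}{234423}$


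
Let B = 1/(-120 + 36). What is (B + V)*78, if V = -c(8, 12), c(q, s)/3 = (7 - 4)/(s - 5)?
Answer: -1417/14 ≈ -101.21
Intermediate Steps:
c(q, s) = 9/(-5 + s) (c(q, s) = 3*((7 - 4)/(s - 5)) = 3*(3/(-5 + s)) = 9/(-5 + s))
V = -9/7 (V = -9/(-5 + 12) = -9/7 ≈ -1.2857)
B = -1/84 (B = 1/(-84) = -1/84 ≈ -0.011905)
(B + V)*78 = (-1/84 - 9/7)*78 = -109/84*78 = -1417/14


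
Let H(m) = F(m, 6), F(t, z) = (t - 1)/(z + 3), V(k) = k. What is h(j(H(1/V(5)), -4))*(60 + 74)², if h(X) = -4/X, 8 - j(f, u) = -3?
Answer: -71824/11 ≈ -6529.5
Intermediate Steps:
F(t, z) = (-1 + t)/(3 + z)
H(m) = -⅑ + m/9 (H(m) = (-1 + m)/(3 + 6) = (-1 + m)/9 = -⅑ + m/9)
j(f, u) = 11 (j(f, u) = 8 - 1*(-3) = 8 + 3 = 11)
h(j(H(1/V(5)), -4))*(60 + 74)² = (-4/11)*(60 + 74)² = -4*1/11*134² = -4/11*17956 = -71824/11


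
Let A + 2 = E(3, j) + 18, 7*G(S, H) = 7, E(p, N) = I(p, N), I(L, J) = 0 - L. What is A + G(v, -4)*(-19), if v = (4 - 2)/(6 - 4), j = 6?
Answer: -6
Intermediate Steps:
I(L, J) = -L
E(p, N) = -p
v = 1 (v = 2/2 = 2*(½) = 1)
G(S, H) = 1 (G(S, H) = (⅐)*7 = 1)
A = 13 (A = -2 + (-1*3 + 18) = -2 + (-3 + 18) = -2 + 15 = 13)
A + G(v, -4)*(-19) = 13 + 1*(-19) = 13 - 19 = -6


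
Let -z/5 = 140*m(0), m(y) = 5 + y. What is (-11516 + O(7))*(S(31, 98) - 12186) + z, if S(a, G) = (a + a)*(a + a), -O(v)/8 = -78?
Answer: 90857564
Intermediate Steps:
O(v) = 624 (O(v) = -8*(-78) = 624)
S(a, G) = 4*a² (S(a, G) = (2*a)*(2*a) = 4*a²)
z = -3500 (z = -700*(5 + 0) = -700*5 = -5*700 = -3500)
(-11516 + O(7))*(S(31, 98) - 12186) + z = (-11516 + 624)*(4*31² - 12186) - 3500 = -10892*(4*961 - 12186) - 3500 = -10892*(3844 - 12186) - 3500 = -10892*(-8342) - 3500 = 90861064 - 3500 = 90857564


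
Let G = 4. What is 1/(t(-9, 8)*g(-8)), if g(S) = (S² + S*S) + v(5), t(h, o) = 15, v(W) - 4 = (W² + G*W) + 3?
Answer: 1/2700 ≈ 0.00037037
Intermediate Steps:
v(W) = 7 + W² + 4*W (v(W) = 4 + ((W² + 4*W) + 3) = 4 + (3 + W² + 4*W) = 7 + W² + 4*W)
g(S) = 52 + 2*S² (g(S) = (S² + S*S) + (7 + 5² + 4*5) = (S² + S²) + (7 + 25 + 20) = 2*S² + 52 = 52 + 2*S²)
1/(t(-9, 8)*g(-8)) = 1/(15*(52 + 2*(-8)²)) = 1/(15*(52 + 2*64)) = 1/(15*(52 + 128)) = 1/(15*180) = 1/2700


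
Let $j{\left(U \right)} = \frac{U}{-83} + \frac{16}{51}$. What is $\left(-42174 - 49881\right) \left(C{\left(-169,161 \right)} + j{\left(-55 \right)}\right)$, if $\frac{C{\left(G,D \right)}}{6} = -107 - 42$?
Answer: $\frac{6823205045}{83} \approx 8.2207 \cdot 10^{7}$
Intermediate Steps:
$j{\left(U \right)} = \frac{16}{51} - \frac{U}{83}$ ($j{\left(U \right)} = U \left(- \frac{1}{83}\right) + 16 \cdot \frac{1}{51} = - \frac{U}{83} + \frac{16}{51} = \frac{16}{51} - \frac{U}{83}$)
$C{\left(G,D \right)} = -894$ ($C{\left(G,D \right)} = 6 \left(-107 - 42\right) = 6 \left(-149\right) = -894$)
$\left(-42174 - 49881\right) \left(C{\left(-169,161 \right)} + j{\left(-55 \right)}\right) = \left(-42174 - 49881\right) \left(-894 + \left(\frac{16}{51} - - \frac{55}{83}\right)\right) = - 92055 \left(-894 + \left(\frac{16}{51} + \frac{55}{83}\right)\right) = - 92055 \left(-894 + \frac{4133}{4233}\right) = \left(-92055\right) \left(- \frac{3780169}{4233}\right) = \frac{6823205045}{83}$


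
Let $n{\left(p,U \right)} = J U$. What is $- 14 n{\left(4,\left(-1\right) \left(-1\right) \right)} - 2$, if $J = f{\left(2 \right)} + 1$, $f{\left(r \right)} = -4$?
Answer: $40$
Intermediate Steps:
$J = -3$ ($J = -4 + 1 = -3$)
$n{\left(p,U \right)} = - 3 U$
$- 14 n{\left(4,\left(-1\right) \left(-1\right) \right)} - 2 = - 14 \left(- 3 \left(\left(-1\right) \left(-1\right)\right)\right) - 2 = - 14 \left(\left(-3\right) 1\right) - 2 = \left(-14\right) \left(-3\right) - 2 = 42 - 2 = 40$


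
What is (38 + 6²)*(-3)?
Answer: -222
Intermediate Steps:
(38 + 6²)*(-3) = (38 + 36)*(-3) = 74*(-3) = -222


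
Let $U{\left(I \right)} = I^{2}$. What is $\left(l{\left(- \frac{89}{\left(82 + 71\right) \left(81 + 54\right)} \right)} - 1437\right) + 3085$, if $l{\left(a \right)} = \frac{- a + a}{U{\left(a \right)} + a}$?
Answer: $1648$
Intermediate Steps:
$l{\left(a \right)} = 0$ ($l{\left(a \right)} = \frac{- a + a}{a^{2} + a} = \frac{0}{a + a^{2}} = 0$)
$\left(l{\left(- \frac{89}{\left(82 + 71\right) \left(81 + 54\right)} \right)} - 1437\right) + 3085 = \left(0 - 1437\right) + 3085 = -1437 + 3085 = 1648$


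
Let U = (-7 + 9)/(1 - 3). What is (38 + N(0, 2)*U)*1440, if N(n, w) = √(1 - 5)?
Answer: 54720 - 2880*I ≈ 54720.0 - 2880.0*I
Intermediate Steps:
N(n, w) = 2*I (N(n, w) = √(-4) = 2*I)
U = -1 (U = 2/(-2) = 2*(-½) = -1)
(38 + N(0, 2)*U)*1440 = (38 + (2*I)*(-1))*1440 = (38 - 2*I)*1440 = 54720 - 2880*I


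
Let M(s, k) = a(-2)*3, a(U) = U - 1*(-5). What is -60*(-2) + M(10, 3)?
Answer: 129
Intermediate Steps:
a(U) = 5 + U (a(U) = U + 5 = 5 + U)
M(s, k) = 9 (M(s, k) = (5 - 2)*3 = 3*3 = 9)
-60*(-2) + M(10, 3) = -60*(-2) + 9 = 120 + 9 = 129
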